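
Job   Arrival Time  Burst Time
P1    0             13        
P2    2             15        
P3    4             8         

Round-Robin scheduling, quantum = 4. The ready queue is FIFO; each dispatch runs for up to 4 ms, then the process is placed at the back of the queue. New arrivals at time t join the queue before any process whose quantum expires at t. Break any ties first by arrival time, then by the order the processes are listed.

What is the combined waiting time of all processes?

51

Gantt: | P1 0-4 | P2 4-8 | P3 8-12 | P1 12-16 | P2 16-20 | P3 20-24 | P1 24-28 | P2 28-32 | P1 32-33 | P2 33-36 |
Completion: P1=33  P2=36  P3=24
Turnaround (C−A): P1=33  P2=34  P3=20
Waiting = turnaround − burst: P1=20, P2=19, P3=12
Total waiting = 20 + 19 + 12 = 51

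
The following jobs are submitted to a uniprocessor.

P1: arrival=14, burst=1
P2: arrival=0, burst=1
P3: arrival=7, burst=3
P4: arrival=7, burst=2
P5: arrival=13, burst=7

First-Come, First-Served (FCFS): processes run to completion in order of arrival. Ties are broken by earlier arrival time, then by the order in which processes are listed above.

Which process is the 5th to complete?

P1

Schedule: | P2 0-1 | idle 1-7 | P3 7-10 | P4 10-12 | idle 12-13 | P5 13-20 | P1 20-21 |
Completion: P1=21  P2=1  P3=10  P4=12  P5=20
Turnaround (C−A): P1=7  P2=1  P3=3  P4=5  P5=7
Finish order: P2 → P3 → P4 → P5 → P1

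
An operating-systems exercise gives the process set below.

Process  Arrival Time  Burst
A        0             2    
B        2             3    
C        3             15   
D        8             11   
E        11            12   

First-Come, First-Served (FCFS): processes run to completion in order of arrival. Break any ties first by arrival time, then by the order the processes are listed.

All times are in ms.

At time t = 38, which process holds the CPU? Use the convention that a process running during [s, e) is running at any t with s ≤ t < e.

E

Schedule: | A 0-2 | B 2-5 | C 5-20 | D 20-31 | E 31-43 |
Completion: A=2  B=5  C=20  D=31  E=43
Turnaround (C−A): A=2  B=3  C=17  D=23  E=32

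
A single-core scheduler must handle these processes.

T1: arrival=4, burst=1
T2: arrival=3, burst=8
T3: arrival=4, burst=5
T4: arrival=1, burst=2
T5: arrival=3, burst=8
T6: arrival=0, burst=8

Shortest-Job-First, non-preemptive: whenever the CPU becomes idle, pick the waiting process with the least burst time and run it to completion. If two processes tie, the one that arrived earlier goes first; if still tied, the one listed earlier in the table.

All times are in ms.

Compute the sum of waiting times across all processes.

53

Gantt: | T6 0-8 | T1 8-9 | T4 9-11 | T3 11-16 | T2 16-24 | T5 24-32 |
Completion: T1=9  T2=24  T3=16  T4=11  T5=32  T6=8
Turnaround (C−A): T1=5  T2=21  T3=12  T4=10  T5=29  T6=8
Waiting = turnaround − burst: T1=4, T2=13, T3=7, T4=8, T5=21, T6=0
Total waiting = 4 + 13 + 7 + 8 + 21 + 0 = 53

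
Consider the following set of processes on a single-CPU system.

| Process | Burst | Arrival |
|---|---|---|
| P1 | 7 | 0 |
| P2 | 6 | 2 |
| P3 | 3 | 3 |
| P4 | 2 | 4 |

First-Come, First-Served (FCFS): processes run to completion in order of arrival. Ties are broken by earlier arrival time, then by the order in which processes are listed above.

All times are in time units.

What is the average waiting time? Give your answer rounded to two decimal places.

6.75

Schedule: | P1 0-7 | P2 7-13 | P3 13-16 | P4 16-18 |
Completion: P1=7  P2=13  P3=16  P4=18
Turnaround (C−A): P1=7  P2=11  P3=13  P4=14
Waiting times: P1=0, P2=5, P3=10, P4=12
Average waiting = (0+5+10+12) / 4 = 27/4 = 6.75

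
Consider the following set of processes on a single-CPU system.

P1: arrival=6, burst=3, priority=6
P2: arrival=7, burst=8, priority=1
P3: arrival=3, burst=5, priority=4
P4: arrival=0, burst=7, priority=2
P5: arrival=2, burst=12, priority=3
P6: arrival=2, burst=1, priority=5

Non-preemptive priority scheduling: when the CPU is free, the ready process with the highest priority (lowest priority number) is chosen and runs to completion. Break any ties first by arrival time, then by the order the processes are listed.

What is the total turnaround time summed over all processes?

130

Timeline: | P4 0-7 | P2 7-15 | P5 15-27 | P3 27-32 | P6 32-33 | P1 33-36 |
Completion: P1=36  P2=15  P3=32  P4=7  P5=27  P6=33
Turnaround = completion − arrival: P1=30, P2=8, P3=29, P4=7, P5=25, P6=31
Total turnaround = 30 + 8 + 29 + 7 + 25 + 31 = 130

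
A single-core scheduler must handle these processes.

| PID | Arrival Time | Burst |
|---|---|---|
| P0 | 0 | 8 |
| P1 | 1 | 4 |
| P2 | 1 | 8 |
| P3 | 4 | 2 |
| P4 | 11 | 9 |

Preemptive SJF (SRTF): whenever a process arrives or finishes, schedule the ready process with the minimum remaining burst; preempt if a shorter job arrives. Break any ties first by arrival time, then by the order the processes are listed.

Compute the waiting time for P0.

6

Timeline: | P0 0-1 | P1 1-5 | P3 5-7 | P0 7-14 | P2 14-22 | P4 22-31 |
Completion: P0=14  P1=5  P2=22  P3=7  P4=31
Waiting(P0) = turnaround − burst = 14 − 8 = 6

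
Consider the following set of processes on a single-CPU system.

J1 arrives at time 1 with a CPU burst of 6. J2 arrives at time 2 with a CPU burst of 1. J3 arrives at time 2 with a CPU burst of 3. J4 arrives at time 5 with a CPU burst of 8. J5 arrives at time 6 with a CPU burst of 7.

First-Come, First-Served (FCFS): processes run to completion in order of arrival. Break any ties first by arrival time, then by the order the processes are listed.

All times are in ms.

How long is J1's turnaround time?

6

Timeline: | idle 0-1 | J1 1-7 | J2 7-8 | J3 8-11 | J4 11-19 | J5 19-26 |
Completion: J1=7  J2=8  J3=11  J4=19  J5=26
Turnaround (C−A): J1=6  J2=6  J3=9  J4=14  J5=20
Turnaround(J1) = completion − arrival = 7 − 1 = 6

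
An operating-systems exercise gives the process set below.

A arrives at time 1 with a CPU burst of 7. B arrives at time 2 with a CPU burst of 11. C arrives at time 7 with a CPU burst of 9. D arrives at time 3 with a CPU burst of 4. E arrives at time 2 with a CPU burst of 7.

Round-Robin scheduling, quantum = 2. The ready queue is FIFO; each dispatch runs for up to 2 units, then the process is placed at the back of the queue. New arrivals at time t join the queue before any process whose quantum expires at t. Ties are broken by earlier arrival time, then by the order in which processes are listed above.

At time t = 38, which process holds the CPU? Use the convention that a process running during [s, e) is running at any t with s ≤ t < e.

C

Gantt: | idle 0-1 | A 1-3 | B 3-5 | E 5-7 | D 7-9 | A 9-11 | B 11-13 | C 13-15 | E 15-17 | D 17-19 | A 19-21 | B 21-23 | C 23-25 | E 25-27 | A 27-28 | B 28-30 | C 30-32 | E 32-33 | B 33-35 | C 35-37 | B 37-38 | C 38-39 |
Completion: A=28  B=38  C=39  D=19  E=33
Turnaround (C−A): A=27  B=36  C=32  D=16  E=31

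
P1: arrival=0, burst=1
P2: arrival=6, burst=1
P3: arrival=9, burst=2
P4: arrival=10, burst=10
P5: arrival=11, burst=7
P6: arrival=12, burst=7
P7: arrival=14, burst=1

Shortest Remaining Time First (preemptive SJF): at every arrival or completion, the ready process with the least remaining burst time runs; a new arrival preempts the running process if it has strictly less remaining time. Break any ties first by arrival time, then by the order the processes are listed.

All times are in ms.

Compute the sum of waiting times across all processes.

24

Gantt: | P1 0-1 | idle 1-6 | P2 6-7 | idle 7-9 | P3 9-11 | P5 11-14 | P7 14-15 | P5 15-19 | P6 19-26 | P4 26-36 |
Completion: P1=1  P2=7  P3=11  P4=36  P5=19  P6=26  P7=15
Turnaround (C−A): P1=1  P2=1  P3=2  P4=26  P5=8  P6=14  P7=1
Waiting = turnaround − burst: P1=0, P2=0, P3=0, P4=16, P5=1, P6=7, P7=0
Total waiting = 0 + 0 + 0 + 16 + 1 + 7 + 0 = 24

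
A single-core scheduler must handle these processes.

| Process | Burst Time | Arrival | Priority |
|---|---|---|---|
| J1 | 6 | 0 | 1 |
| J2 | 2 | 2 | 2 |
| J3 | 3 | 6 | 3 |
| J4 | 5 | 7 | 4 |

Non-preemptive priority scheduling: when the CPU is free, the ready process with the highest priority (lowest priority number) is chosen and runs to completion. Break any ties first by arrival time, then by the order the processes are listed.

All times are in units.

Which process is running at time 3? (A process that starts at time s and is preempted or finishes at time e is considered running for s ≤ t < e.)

J1

Timeline: | J1 0-6 | J2 6-8 | J3 8-11 | J4 11-16 |
Completion: J1=6  J2=8  J3=11  J4=16
Turnaround (C−A): J1=6  J2=6  J3=5  J4=9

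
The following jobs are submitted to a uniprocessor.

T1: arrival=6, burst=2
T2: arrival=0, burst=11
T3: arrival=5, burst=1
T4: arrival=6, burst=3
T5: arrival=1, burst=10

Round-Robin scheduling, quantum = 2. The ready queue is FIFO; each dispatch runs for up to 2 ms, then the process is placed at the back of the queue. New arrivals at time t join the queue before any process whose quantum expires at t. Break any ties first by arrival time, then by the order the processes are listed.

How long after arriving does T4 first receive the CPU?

5

Gantt: | T2 0-2 | T5 2-4 | T2 4-6 | T5 6-8 | T3 8-9 | T1 9-11 | T4 11-13 | T2 13-15 | T5 15-17 | T4 17-18 | T2 18-20 | T5 20-22 | T2 22-24 | T5 24-26 | T2 26-27 |
Completion: T1=11  T2=27  T3=9  T4=18  T5=26
Turnaround (C−A): T1=5  T2=27  T3=4  T4=12  T5=25
Response(T4) = first start − arrival = 11 − 6 = 5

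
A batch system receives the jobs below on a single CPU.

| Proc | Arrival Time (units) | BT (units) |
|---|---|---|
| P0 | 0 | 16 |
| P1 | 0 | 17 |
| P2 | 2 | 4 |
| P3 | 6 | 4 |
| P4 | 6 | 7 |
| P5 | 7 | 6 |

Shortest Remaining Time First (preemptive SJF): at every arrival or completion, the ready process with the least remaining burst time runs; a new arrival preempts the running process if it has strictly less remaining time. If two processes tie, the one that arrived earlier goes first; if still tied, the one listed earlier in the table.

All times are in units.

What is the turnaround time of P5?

Timeline: | P0 0-2 | P2 2-6 | P3 6-10 | P5 10-16 | P4 16-23 | P0 23-37 | P1 37-54 |
Completion: P0=37  P1=54  P2=6  P3=10  P4=23  P5=16
Turnaround (C−A): P0=37  P1=54  P2=4  P3=4  P4=17  P5=9
Turnaround(P5) = completion − arrival = 16 − 7 = 9

9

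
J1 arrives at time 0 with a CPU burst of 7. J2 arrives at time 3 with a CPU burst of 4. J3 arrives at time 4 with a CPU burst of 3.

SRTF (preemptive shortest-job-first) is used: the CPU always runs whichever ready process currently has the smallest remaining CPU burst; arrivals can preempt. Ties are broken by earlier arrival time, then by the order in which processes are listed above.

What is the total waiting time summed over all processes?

Schedule: | J1 0-7 | J3 7-10 | J2 10-14 |
Completion: J1=7  J2=14  J3=10
Turnaround (C−A): J1=7  J2=11  J3=6
Waiting = turnaround − burst: J1=0, J2=7, J3=3
Total waiting = 0 + 7 + 3 = 10

10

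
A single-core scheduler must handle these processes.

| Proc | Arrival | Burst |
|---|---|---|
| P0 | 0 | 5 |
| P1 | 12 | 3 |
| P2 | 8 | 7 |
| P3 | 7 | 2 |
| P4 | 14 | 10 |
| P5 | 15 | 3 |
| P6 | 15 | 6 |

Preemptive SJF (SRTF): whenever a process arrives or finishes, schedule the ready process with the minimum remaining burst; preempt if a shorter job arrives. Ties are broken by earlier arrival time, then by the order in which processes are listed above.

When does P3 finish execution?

9

Schedule: | P0 0-5 | idle 5-7 | P3 7-9 | P2 9-12 | P1 12-15 | P5 15-18 | P2 18-22 | P6 22-28 | P4 28-38 |
Completion: P0=5  P1=15  P2=22  P3=9  P4=38  P5=18  P6=28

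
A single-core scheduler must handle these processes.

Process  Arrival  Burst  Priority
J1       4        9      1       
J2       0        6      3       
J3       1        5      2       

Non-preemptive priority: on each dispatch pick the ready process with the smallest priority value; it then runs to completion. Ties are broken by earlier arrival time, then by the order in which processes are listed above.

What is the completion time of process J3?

20

Timeline: | J2 0-6 | J1 6-15 | J3 15-20 |
Completion: J1=15  J2=6  J3=20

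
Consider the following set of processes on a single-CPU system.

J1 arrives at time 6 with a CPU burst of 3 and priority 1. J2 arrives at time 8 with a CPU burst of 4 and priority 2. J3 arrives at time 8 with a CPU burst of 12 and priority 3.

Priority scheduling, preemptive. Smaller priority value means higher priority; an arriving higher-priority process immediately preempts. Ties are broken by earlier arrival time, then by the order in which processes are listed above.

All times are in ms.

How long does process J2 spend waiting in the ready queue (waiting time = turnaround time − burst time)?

1

Gantt: | idle 0-6 | J1 6-9 | J2 9-13 | J3 13-25 |
Completion: J1=9  J2=13  J3=25
Turnaround (C−A): J1=3  J2=5  J3=17
Waiting(J2) = turnaround − burst = 5 − 4 = 1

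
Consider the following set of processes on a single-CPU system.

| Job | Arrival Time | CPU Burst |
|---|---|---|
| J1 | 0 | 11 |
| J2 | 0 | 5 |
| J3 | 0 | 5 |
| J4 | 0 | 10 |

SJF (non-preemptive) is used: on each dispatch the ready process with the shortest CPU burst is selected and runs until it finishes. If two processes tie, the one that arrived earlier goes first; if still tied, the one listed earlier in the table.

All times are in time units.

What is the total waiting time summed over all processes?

35

Timeline: | J2 0-5 | J3 5-10 | J4 10-20 | J1 20-31 |
Completion: J1=31  J2=5  J3=10  J4=20
Waiting = turnaround − burst: J1=20, J2=0, J3=5, J4=10
Total waiting = 20 + 0 + 5 + 10 = 35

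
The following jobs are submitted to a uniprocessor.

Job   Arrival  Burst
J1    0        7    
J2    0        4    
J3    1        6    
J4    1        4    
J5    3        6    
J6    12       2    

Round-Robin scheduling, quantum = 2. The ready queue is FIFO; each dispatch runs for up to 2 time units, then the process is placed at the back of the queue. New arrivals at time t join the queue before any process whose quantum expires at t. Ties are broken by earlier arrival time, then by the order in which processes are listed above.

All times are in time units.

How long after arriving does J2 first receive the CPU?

2

Gantt: | J1 0-2 | J2 2-4 | J3 4-6 | J4 6-8 | J1 8-10 | J5 10-12 | J2 12-14 | J3 14-16 | J4 16-18 | J1 18-20 | J6 20-22 | J5 22-24 | J3 24-26 | J1 26-27 | J5 27-29 |
Completion: J1=27  J2=14  J3=26  J4=18  J5=29  J6=22
Response(J2) = first start − arrival = 2 − 0 = 2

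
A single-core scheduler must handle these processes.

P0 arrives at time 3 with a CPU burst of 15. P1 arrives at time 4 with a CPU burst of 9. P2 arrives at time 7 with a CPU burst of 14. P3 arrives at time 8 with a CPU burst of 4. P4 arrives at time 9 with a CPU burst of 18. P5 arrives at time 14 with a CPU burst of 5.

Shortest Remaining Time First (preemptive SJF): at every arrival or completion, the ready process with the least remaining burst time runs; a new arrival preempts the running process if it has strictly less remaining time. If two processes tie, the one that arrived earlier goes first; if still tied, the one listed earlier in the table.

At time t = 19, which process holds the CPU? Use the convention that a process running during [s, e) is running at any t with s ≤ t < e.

Schedule: | idle 0-3 | P0 3-4 | P1 4-8 | P3 8-12 | P1 12-17 | P5 17-22 | P0 22-36 | P2 36-50 | P4 50-68 |
Completion: P0=36  P1=17  P2=50  P3=12  P4=68  P5=22

P5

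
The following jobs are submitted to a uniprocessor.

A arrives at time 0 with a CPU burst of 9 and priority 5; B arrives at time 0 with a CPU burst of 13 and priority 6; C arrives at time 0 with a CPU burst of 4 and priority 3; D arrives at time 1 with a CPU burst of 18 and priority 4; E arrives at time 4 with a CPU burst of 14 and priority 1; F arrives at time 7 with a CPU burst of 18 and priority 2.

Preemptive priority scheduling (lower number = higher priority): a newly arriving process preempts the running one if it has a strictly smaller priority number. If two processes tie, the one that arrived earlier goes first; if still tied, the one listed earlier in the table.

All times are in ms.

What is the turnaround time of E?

14

Gantt: | C 0-4 | E 4-18 | F 18-36 | D 36-54 | A 54-63 | B 63-76 |
Completion: A=63  B=76  C=4  D=54  E=18  F=36
Turnaround (C−A): A=63  B=76  C=4  D=53  E=14  F=29
Turnaround(E) = completion − arrival = 18 − 4 = 14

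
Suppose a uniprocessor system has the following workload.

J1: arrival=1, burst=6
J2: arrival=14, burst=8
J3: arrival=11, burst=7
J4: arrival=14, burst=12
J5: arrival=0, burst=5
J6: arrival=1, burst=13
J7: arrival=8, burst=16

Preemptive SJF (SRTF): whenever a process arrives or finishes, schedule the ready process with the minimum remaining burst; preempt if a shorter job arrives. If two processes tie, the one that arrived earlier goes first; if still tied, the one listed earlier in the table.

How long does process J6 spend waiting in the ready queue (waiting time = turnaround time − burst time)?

37

Gantt: | J5 0-5 | J1 5-11 | J3 11-18 | J2 18-26 | J4 26-38 | J6 38-51 | J7 51-67 |
Completion: J1=11  J2=26  J3=18  J4=38  J5=5  J6=51  J7=67
Turnaround (C−A): J1=10  J2=12  J3=7  J4=24  J5=5  J6=50  J7=59
Waiting(J6) = turnaround − burst = 50 − 13 = 37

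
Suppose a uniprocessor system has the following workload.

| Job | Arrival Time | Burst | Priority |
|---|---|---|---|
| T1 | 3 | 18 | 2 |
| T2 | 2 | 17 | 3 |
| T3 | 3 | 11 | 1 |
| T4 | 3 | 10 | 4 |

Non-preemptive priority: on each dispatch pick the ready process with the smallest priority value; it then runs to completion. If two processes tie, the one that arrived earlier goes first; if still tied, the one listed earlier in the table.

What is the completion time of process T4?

Timeline: | idle 0-2 | T2 2-19 | T3 19-30 | T1 30-48 | T4 48-58 |
Completion: T1=48  T2=19  T3=30  T4=58

58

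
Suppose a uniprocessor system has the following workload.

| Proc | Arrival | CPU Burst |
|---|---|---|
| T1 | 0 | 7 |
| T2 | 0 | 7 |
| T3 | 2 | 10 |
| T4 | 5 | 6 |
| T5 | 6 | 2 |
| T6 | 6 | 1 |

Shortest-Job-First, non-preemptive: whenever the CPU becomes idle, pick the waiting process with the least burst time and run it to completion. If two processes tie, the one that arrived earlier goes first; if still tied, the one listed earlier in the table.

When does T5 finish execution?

10

Schedule: | T1 0-7 | T6 7-8 | T5 8-10 | T4 10-16 | T2 16-23 | T3 23-33 |
Completion: T1=7  T2=23  T3=33  T4=16  T5=10  T6=8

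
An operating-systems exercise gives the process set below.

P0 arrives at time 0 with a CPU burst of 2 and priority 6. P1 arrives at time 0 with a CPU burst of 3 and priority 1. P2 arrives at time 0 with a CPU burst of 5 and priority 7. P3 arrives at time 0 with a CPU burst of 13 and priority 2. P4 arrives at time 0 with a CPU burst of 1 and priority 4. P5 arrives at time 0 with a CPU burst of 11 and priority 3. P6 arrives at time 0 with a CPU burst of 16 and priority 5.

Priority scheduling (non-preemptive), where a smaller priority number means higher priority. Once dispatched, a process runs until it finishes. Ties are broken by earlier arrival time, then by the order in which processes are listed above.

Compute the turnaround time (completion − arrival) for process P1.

3

Timeline: | P1 0-3 | P3 3-16 | P5 16-27 | P4 27-28 | P6 28-44 | P0 44-46 | P2 46-51 |
Completion: P0=46  P1=3  P2=51  P3=16  P4=28  P5=27  P6=44
Turnaround (C−A): P0=46  P1=3  P2=51  P3=16  P4=28  P5=27  P6=44
Turnaround(P1) = completion − arrival = 3 − 0 = 3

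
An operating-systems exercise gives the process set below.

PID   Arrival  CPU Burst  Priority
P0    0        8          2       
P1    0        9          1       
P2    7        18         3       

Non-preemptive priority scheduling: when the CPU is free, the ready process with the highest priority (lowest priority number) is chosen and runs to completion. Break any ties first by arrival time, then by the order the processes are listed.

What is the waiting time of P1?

0

Timeline: | P1 0-9 | P0 9-17 | P2 17-35 |
Completion: P0=17  P1=9  P2=35
Turnaround (C−A): P0=17  P1=9  P2=28
Waiting(P1) = turnaround − burst = 9 − 9 = 0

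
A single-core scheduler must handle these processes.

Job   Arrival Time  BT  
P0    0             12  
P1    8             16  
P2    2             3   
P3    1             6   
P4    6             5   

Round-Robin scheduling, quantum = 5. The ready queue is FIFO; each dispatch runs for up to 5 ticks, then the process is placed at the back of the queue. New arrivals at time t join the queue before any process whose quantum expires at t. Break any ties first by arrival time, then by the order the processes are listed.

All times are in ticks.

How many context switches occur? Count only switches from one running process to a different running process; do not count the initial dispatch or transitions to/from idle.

8

Timeline: | P0 0-5 | P3 5-10 | P2 10-13 | P0 13-18 | P4 18-23 | P1 23-28 | P3 28-29 | P0 29-31 | P1 31-42 |
Completion: P0=31  P1=42  P2=13  P3=29  P4=23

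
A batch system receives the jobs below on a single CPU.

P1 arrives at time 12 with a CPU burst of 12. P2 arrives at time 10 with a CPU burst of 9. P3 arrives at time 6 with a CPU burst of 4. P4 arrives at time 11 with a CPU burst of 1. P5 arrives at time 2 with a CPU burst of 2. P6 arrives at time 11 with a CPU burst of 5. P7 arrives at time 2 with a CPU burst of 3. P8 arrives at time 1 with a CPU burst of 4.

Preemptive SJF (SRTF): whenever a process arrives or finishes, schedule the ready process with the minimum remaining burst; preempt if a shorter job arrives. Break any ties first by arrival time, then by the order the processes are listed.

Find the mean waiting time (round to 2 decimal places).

Timeline: | idle 0-1 | P8 1-2 | P5 2-4 | P8 4-7 | P7 7-10 | P3 10-11 | P4 11-12 | P3 12-15 | P6 15-20 | P2 20-29 | P1 29-41 |
Completion: P1=41  P2=29  P3=15  P4=12  P5=4  P6=20  P7=10  P8=7
Waiting times: P1=17, P2=10, P3=5, P4=0, P5=0, P6=4, P7=5, P8=2
Average waiting = (17+10+5+0+0+4+5+2) / 8 = 43/8 = 5.38

5.38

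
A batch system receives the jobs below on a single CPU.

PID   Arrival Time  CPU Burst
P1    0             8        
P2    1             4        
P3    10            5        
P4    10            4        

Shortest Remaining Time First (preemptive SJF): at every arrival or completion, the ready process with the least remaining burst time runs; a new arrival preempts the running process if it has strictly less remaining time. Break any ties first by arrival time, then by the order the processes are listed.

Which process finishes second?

P1

Timeline: | P1 0-1 | P2 1-5 | P1 5-12 | P4 12-16 | P3 16-21 |
Completion: P1=12  P2=5  P3=21  P4=16
Finish order: P2 → P1 → P4 → P3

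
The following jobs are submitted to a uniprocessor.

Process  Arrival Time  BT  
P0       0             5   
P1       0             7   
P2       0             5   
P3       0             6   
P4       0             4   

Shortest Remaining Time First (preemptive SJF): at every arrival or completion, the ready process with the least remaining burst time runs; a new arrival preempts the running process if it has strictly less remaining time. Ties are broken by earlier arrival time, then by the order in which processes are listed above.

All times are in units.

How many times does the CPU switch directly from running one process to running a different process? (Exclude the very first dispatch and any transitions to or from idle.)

4

Schedule: | P4 0-4 | P0 4-9 | P2 9-14 | P3 14-20 | P1 20-27 |
Completion: P0=9  P1=27  P2=14  P3=20  P4=4
Turnaround (C−A): P0=9  P1=27  P2=14  P3=20  P4=4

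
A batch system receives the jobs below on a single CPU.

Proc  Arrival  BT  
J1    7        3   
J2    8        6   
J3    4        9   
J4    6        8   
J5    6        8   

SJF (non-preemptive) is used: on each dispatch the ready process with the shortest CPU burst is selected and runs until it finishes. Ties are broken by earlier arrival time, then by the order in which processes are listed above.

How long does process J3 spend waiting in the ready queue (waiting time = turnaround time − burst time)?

0

Schedule: | idle 0-4 | J3 4-13 | J1 13-16 | J2 16-22 | J4 22-30 | J5 30-38 |
Completion: J1=16  J2=22  J3=13  J4=30  J5=38
Turnaround (C−A): J1=9  J2=14  J3=9  J4=24  J5=32
Waiting(J3) = turnaround − burst = 9 − 9 = 0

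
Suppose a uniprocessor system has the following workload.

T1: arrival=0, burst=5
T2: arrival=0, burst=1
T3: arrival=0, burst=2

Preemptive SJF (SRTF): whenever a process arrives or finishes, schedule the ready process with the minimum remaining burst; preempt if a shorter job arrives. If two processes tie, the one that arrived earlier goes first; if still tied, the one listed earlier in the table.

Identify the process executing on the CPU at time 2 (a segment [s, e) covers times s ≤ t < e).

T3

Gantt: | T2 0-1 | T3 1-3 | T1 3-8 |
Completion: T1=8  T2=1  T3=3
Turnaround (C−A): T1=8  T2=1  T3=3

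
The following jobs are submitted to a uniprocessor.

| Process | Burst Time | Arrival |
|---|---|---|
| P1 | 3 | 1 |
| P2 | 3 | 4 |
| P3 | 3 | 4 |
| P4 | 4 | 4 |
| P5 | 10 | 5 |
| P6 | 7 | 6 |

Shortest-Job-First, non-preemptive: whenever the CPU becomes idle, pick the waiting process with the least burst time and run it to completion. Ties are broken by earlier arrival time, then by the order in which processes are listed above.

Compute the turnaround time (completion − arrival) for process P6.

15

Schedule: | idle 0-1 | P1 1-4 | P2 4-7 | P3 7-10 | P4 10-14 | P6 14-21 | P5 21-31 |
Completion: P1=4  P2=7  P3=10  P4=14  P5=31  P6=21
Turnaround (C−A): P1=3  P2=3  P3=6  P4=10  P5=26  P6=15
Turnaround(P6) = completion − arrival = 21 − 6 = 15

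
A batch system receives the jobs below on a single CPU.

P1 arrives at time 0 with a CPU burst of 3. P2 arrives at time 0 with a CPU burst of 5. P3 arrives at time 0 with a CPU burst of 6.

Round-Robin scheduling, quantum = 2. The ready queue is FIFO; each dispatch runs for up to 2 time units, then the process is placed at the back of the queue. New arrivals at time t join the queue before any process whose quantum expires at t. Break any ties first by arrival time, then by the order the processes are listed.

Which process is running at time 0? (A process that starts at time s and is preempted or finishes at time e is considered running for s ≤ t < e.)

P1

Schedule: | P1 0-2 | P2 2-4 | P3 4-6 | P1 6-7 | P2 7-9 | P3 9-11 | P2 11-12 | P3 12-14 |
Completion: P1=7  P2=12  P3=14
Turnaround (C−A): P1=7  P2=12  P3=14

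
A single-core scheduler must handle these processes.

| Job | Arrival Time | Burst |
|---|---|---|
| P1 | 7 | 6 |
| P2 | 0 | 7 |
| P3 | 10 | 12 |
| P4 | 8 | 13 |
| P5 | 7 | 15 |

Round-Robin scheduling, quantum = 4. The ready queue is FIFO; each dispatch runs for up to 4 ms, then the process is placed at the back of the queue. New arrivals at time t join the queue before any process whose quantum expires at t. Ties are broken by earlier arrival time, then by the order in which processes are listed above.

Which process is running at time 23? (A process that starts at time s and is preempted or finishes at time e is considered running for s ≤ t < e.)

P1

Schedule: | P2 0-7 | P1 7-11 | P5 11-15 | P4 15-19 | P3 19-23 | P1 23-25 | P5 25-29 | P4 29-33 | P3 33-37 | P5 37-41 | P4 41-45 | P3 45-49 | P5 49-52 | P4 52-53 |
Completion: P1=25  P2=7  P3=49  P4=53  P5=52
Turnaround (C−A): P1=18  P2=7  P3=39  P4=45  P5=45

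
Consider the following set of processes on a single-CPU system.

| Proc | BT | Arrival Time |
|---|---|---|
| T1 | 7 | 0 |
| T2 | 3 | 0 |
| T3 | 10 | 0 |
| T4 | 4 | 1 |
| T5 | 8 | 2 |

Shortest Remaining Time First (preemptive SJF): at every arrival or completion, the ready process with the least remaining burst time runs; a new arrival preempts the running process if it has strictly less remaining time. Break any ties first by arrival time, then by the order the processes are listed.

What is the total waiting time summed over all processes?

Gantt: | T2 0-3 | T4 3-7 | T1 7-14 | T5 14-22 | T3 22-32 |
Completion: T1=14  T2=3  T3=32  T4=7  T5=22
Turnaround (C−A): T1=14  T2=3  T3=32  T4=6  T5=20
Waiting = turnaround − burst: T1=7, T2=0, T3=22, T4=2, T5=12
Total waiting = 7 + 0 + 22 + 2 + 12 = 43

43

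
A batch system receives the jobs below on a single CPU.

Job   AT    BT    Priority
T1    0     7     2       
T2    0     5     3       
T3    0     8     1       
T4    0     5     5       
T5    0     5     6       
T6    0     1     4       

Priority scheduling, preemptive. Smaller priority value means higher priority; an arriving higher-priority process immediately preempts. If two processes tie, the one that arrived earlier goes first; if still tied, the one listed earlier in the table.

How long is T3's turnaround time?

Timeline: | T3 0-8 | T1 8-15 | T2 15-20 | T6 20-21 | T4 21-26 | T5 26-31 |
Completion: T1=15  T2=20  T3=8  T4=26  T5=31  T6=21
Turnaround (C−A): T1=15  T2=20  T3=8  T4=26  T5=31  T6=21
Turnaround(T3) = completion − arrival = 8 − 0 = 8

8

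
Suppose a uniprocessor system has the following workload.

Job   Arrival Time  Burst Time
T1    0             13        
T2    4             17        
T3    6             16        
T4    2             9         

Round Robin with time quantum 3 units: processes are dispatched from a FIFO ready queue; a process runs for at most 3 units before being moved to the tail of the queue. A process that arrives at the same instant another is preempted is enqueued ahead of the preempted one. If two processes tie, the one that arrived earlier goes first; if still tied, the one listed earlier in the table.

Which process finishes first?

T4

Timeline: | T1 0-3 | T4 3-6 | T1 6-9 | T2 9-12 | T3 12-15 | T4 15-18 | T1 18-21 | T2 21-24 | T3 24-27 | T4 27-30 | T1 30-33 | T2 33-36 | T3 36-39 | T1 39-40 | T2 40-43 | T3 43-46 | T2 46-49 | T3 49-52 | T2 52-54 | T3 54-55 |
Completion: T1=40  T2=54  T3=55  T4=30
Turnaround (C−A): T1=40  T2=50  T3=49  T4=28
Finish order: T4 → T1 → T2 → T3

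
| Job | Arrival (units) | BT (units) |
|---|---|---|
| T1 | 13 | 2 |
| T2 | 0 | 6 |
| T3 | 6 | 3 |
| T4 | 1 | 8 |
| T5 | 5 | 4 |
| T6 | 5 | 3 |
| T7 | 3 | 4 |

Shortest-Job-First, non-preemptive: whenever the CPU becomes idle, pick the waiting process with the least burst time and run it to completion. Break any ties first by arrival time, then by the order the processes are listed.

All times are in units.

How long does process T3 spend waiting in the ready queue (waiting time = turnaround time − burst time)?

3

Gantt: | T2 0-6 | T6 6-9 | T3 9-12 | T7 12-16 | T1 16-18 | T5 18-22 | T4 22-30 |
Completion: T1=18  T2=6  T3=12  T4=30  T5=22  T6=9  T7=16
Turnaround (C−A): T1=5  T2=6  T3=6  T4=29  T5=17  T6=4  T7=13
Waiting(T3) = turnaround − burst = 6 − 3 = 3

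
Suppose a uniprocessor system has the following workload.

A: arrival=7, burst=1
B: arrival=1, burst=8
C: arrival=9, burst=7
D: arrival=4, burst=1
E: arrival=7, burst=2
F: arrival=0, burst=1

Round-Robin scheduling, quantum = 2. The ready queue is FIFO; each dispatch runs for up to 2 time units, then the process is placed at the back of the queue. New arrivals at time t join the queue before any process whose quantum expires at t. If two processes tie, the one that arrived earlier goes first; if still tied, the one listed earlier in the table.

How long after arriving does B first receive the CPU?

Schedule: | F 0-1 | B 1-5 | D 5-6 | B 6-8 | A 8-9 | E 9-11 | B 11-13 | C 13-20 |
Completion: A=9  B=13  C=20  D=6  E=11  F=1
Response(B) = first start − arrival = 1 − 1 = 0

0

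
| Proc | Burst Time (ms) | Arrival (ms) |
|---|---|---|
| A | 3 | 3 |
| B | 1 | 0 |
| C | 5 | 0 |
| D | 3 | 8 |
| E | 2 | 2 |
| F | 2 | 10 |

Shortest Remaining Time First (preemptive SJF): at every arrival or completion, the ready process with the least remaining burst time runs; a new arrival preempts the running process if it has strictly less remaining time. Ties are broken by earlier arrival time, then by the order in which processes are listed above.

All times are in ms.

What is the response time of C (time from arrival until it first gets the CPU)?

Schedule: | B 0-1 | C 1-2 | E 2-4 | A 4-7 | C 7-11 | F 11-13 | D 13-16 |
Completion: A=7  B=1  C=11  D=16  E=4  F=13
Response(C) = first start − arrival = 1 − 0 = 1

1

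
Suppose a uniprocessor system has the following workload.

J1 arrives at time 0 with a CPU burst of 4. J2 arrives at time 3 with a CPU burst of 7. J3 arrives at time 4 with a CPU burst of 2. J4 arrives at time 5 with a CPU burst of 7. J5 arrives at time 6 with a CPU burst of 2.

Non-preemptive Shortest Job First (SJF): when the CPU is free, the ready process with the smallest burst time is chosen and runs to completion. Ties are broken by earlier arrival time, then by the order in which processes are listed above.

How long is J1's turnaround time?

4

Timeline: | J1 0-4 | J3 4-6 | J5 6-8 | J2 8-15 | J4 15-22 |
Completion: J1=4  J2=15  J3=6  J4=22  J5=8
Turnaround (C−A): J1=4  J2=12  J3=2  J4=17  J5=2
Turnaround(J1) = completion − arrival = 4 − 0 = 4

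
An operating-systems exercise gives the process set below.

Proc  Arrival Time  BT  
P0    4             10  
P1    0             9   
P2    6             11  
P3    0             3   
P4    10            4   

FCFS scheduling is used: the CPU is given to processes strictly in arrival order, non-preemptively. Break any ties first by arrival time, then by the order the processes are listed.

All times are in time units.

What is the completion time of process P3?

12

Timeline: | P1 0-9 | P3 9-12 | P0 12-22 | P2 22-33 | P4 33-37 |
Completion: P0=22  P1=9  P2=33  P3=12  P4=37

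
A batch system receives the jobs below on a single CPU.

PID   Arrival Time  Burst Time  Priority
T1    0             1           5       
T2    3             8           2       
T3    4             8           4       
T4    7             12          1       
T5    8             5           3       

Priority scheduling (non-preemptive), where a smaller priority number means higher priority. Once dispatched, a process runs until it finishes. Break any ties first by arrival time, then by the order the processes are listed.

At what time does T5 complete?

Schedule: | T1 0-1 | idle 1-3 | T2 3-11 | T4 11-23 | T5 23-28 | T3 28-36 |
Completion: T1=1  T2=11  T3=36  T4=23  T5=28
Turnaround (C−A): T1=1  T2=8  T3=32  T4=16  T5=20

28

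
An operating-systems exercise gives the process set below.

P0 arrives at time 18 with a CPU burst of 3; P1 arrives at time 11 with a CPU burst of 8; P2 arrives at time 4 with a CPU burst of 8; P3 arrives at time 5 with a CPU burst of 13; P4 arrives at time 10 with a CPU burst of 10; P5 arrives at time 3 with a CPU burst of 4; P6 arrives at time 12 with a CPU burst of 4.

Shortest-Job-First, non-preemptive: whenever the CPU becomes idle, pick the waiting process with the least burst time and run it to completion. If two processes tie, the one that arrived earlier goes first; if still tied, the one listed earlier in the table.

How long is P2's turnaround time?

Gantt: | idle 0-3 | P5 3-7 | P2 7-15 | P6 15-19 | P0 19-22 | P1 22-30 | P4 30-40 | P3 40-53 |
Completion: P0=22  P1=30  P2=15  P3=53  P4=40  P5=7  P6=19
Turnaround(P2) = completion − arrival = 15 − 4 = 11

11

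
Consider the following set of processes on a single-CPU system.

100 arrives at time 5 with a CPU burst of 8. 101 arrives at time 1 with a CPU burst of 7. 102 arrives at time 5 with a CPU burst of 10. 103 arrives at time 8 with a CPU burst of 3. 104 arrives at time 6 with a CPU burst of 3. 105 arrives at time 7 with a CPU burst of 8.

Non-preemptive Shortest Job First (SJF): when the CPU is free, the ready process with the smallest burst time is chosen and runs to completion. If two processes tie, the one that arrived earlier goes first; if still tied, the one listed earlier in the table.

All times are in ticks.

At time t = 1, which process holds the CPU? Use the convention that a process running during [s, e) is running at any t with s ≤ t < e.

Schedule: | idle 0-1 | 101 1-8 | 104 8-11 | 103 11-14 | 100 14-22 | 105 22-30 | 102 30-40 |
Completion: 100=22  101=8  102=40  103=14  104=11  105=30
Turnaround (C−A): 100=17  101=7  102=35  103=6  104=5  105=23

101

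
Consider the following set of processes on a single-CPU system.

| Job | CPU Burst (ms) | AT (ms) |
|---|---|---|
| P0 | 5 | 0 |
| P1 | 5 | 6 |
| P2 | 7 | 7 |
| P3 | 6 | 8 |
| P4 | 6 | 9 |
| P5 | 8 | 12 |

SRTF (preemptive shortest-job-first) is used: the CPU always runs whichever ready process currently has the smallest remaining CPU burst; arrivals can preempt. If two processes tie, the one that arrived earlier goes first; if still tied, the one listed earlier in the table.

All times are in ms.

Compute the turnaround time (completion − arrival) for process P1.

5

Schedule: | P0 0-5 | idle 5-6 | P1 6-11 | P3 11-17 | P4 17-23 | P2 23-30 | P5 30-38 |
Completion: P0=5  P1=11  P2=30  P3=17  P4=23  P5=38
Turnaround (C−A): P0=5  P1=5  P2=23  P3=9  P4=14  P5=26
Turnaround(P1) = completion − arrival = 11 − 6 = 5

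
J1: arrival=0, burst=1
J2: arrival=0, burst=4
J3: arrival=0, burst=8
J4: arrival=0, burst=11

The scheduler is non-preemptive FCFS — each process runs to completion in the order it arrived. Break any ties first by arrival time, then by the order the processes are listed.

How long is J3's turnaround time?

Timeline: | J1 0-1 | J2 1-5 | J3 5-13 | J4 13-24 |
Completion: J1=1  J2=5  J3=13  J4=24
Turnaround (C−A): J1=1  J2=5  J3=13  J4=24
Turnaround(J3) = completion − arrival = 13 − 0 = 13

13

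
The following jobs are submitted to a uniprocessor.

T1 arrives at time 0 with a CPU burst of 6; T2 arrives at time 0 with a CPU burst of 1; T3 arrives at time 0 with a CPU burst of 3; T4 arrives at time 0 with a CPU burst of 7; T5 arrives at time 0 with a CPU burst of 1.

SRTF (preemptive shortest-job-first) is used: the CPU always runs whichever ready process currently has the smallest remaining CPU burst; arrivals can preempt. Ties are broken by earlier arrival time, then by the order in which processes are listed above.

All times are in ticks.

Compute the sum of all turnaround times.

Timeline: | T2 0-1 | T5 1-2 | T3 2-5 | T1 5-11 | T4 11-18 |
Completion: T1=11  T2=1  T3=5  T4=18  T5=2
Turnaround (C−A): T1=11  T2=1  T3=5  T4=18  T5=2
Turnaround = completion − arrival: T1=11, T2=1, T3=5, T4=18, T5=2
Total turnaround = 11 + 1 + 5 + 18 + 2 = 37

37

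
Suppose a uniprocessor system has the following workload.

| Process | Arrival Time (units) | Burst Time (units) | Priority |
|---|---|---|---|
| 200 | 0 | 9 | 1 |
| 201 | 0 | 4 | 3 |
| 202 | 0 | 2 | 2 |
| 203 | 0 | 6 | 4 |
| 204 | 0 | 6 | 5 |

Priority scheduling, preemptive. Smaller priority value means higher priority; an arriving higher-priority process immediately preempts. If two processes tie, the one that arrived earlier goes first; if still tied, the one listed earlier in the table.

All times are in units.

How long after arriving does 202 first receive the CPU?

9

Timeline: | 200 0-9 | 202 9-11 | 201 11-15 | 203 15-21 | 204 21-27 |
Completion: 200=9  201=15  202=11  203=21  204=27
Response(202) = first start − arrival = 9 − 0 = 9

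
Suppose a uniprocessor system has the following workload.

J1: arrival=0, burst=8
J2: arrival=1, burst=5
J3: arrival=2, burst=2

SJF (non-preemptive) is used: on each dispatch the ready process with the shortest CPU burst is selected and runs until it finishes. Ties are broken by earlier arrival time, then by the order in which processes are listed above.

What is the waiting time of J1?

0

Timeline: | J1 0-8 | J3 8-10 | J2 10-15 |
Completion: J1=8  J2=15  J3=10
Turnaround (C−A): J1=8  J2=14  J3=8
Waiting(J1) = turnaround − burst = 8 − 8 = 0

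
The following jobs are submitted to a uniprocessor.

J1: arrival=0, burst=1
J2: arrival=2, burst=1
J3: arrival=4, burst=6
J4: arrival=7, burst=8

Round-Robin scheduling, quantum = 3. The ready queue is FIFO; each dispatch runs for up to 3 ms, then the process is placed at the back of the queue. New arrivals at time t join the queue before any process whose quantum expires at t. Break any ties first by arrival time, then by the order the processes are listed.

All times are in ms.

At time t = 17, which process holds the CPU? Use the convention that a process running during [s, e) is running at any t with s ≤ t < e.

Gantt: | J1 0-1 | idle 1-2 | J2 2-3 | idle 3-4 | J3 4-7 | J4 7-10 | J3 10-13 | J4 13-18 |
Completion: J1=1  J2=3  J3=13  J4=18
Turnaround (C−A): J1=1  J2=1  J3=9  J4=11

J4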